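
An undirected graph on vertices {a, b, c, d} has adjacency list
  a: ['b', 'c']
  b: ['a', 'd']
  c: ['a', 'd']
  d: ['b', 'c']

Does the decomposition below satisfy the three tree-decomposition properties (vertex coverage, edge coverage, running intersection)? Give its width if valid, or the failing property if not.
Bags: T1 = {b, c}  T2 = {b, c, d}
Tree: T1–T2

A tree decomposition must satisfy three properties: every vertex lies in some bag; for every edge, both endpoints lie together in some bag; and for every vertex, the bags containing it form a connected subtree. Here vertex a appears in no bag, so the decomposition is invalid.

No — vertex a appears in no bag.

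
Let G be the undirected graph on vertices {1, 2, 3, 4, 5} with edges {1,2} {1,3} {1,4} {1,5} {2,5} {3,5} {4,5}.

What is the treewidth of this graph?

2

A width-2 tree decomposition is:
Bags: B1 = {1, 3, 5}  B2 = {1, 2, 5}  B3 = {1, 4, 5}
Tree: B1–B2, B2–B3
Each bag holds 3 vertices, so the decomposition has width 2, which upper-bounds the treewidth. On the other hand G contains the 3-clique {1, 2, 5}. A clique must lie in a single bag of any decomposition, so no decomposition can have width below 2. The upper and lower bounds meet at 2, so that is the treewidth.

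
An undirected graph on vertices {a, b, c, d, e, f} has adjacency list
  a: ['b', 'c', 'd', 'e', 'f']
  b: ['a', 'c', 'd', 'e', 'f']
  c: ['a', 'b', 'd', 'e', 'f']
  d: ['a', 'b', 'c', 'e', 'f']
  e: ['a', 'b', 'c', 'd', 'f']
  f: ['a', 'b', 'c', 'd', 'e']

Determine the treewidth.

A width-5 tree decomposition is:
Bags: B1 = {a, b, c, d, e, f}
Tree: (single bag)
A single bag containing all 6 vertices is trivially a valid decomposition of width 5. For the lower bound, the 6 vertices {a, b, c, d, e, f} are pairwise adjacent, and any tree decomposition puts a clique entirely inside one bag — forcing width ≥ 5. Combining the bounds, tw(G) = 5.

5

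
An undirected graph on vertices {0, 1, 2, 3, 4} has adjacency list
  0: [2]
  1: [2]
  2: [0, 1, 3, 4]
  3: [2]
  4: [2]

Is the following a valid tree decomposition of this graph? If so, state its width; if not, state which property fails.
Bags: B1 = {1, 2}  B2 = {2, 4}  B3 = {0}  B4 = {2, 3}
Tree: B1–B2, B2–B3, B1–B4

No — edge (2,0) lies in no bag.

A tree decomposition must satisfy three properties: every vertex lies in some bag; for every edge, both endpoints lie together in some bag; and for every vertex, the bags containing it form a connected subtree. Here edge (2,0) lies in no bag, so the decomposition is invalid.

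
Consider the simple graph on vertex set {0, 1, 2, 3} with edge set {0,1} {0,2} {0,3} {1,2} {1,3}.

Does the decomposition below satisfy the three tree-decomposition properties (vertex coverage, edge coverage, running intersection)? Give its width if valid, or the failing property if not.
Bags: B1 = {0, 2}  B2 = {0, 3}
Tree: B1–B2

A tree decomposition must satisfy three properties: every vertex lies in some bag; for every edge, both endpoints lie together in some bag; and for every vertex, the bags containing it form a connected subtree. Here vertex 1 appears in no bag, so the decomposition is invalid.

No — vertex 1 appears in no bag.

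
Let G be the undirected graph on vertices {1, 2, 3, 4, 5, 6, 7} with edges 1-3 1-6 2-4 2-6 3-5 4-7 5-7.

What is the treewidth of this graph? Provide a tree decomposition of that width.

Treewidth 2.
One such decomposition:
Bags: B1 = {2, 4, 6}  B2 = {1, 4, 6}  B3 = {1, 3, 4}  B4 = {3, 4, 5}  B5 = {4, 5, 7}
Tree: B1–B2, B2–B3, B3–B4, B4–B5

Every bag has size at most 3, so the width is 3 − 1 = 2 and tw(G) ≤ 2. Since 4–2–6–1–3–5–7–4 is a cycle in G, G is not acyclic. Forests are exactly the graphs of treewidth ≤ 1, so tw(G) ≥ 2. The upper and lower bounds meet at 2, so that is the treewidth.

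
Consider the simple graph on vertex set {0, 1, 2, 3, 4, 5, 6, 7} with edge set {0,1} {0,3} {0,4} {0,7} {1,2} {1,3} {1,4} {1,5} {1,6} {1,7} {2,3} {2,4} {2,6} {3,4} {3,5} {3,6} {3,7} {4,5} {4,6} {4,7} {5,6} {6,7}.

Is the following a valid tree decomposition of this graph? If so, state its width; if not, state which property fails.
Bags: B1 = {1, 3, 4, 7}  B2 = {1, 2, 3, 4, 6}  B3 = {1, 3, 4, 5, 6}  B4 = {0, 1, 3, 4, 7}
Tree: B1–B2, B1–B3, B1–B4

A tree decomposition must satisfy three properties: every vertex lies in some bag; for every edge, both endpoints lie together in some bag; and for every vertex, the bags containing it form a connected subtree. Here edge (6,7) lies in no bag, so the decomposition is invalid.

No — edge (6,7) lies in no bag.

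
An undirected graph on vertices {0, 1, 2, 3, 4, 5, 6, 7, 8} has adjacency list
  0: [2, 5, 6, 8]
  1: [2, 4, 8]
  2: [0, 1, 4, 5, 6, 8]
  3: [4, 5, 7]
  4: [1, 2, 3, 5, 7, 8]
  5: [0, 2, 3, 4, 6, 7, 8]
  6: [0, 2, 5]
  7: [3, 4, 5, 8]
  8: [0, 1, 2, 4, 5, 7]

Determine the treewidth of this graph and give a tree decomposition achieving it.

Treewidth 3.
One optimal decomposition is:
Bags: B1 = {4, 5, 7, 8}  B2 = {2, 4, 5, 8}  B3 = {0, 2, 5, 8}  B4 = {3, 4, 5, 7}  B5 = {0, 2, 5, 6}  B6 = {1, 2, 4, 8}
Tree: B1–B2, B2–B3, B1–B4, B3–B5, B2–B6

Every bag has size at most 4, so the width is 4 − 1 = 3 and tw(G) ≤ 3. For the lower bound, the 4 vertices {1, 2, 4, 8} are pairwise adjacent, and any tree decomposition puts a clique entirely inside one bag — forcing width ≥ 3. Combining the bounds, tw(G) = 3.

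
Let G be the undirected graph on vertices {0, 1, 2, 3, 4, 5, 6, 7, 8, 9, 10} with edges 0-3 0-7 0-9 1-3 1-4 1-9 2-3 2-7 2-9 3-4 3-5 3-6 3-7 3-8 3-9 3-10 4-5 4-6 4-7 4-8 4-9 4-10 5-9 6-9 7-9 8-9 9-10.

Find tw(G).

A width-3 tree decomposition is:
Bags: B1 = {3, 4, 7, 9}  B2 = {3, 4, 6, 9}  B3 = {2, 3, 7, 9}  B4 = {3, 4, 5, 9}  B5 = {3, 4, 8, 9}  B6 = {1, 3, 4, 9}  B7 = {0, 3, 7, 9}  B8 = {3, 4, 9, 10}
Tree: B1–B2, B1–B3, B1–B4, B1–B5, B2–B6, B1–B7, B4–B8
Every bag has size at most 4, so the width is 4 − 1 = 3 and tw(G) ≤ 3. Conversely, {0, 3, 7, 9} is a clique of size 4, and the vertices of any clique must share a bag in every tree decomposition; so some bag has ≥ 4 vertices and tw(G) ≥ 3. Hence tw(G) = 3 exactly.

3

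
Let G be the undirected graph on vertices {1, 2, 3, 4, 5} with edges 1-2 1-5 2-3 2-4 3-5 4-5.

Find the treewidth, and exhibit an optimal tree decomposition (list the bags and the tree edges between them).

The largest bag has 3 vertices, giving width 2; this decomposition certifies tw(G) ≤ 2. The edges 2–1–5–3–2 form a cycle, so G is not a tree and its treewidth is at least 2. Therefore the treewidth is 2.

Treewidth 2.
Bags: B1 = {1, 2, 5}  B2 = {2, 3, 5}  B3 = {2, 4, 5}
Tree: B1–B2, B2–B3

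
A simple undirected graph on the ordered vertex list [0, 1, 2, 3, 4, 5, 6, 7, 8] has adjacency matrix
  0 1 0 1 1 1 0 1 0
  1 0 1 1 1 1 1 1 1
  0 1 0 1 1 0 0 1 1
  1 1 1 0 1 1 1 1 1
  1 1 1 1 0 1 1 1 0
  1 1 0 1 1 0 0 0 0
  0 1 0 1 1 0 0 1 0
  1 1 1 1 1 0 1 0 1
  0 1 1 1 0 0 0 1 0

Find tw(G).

A width-4 tree decomposition is:
Bags: B1 = {1, 2, 3, 4, 7}  B2 = {0, 1, 3, 4, 7}  B3 = {1, 3, 4, 6, 7}  B4 = {1, 2, 3, 7, 8}  B5 = {0, 1, 3, 4, 5}
Tree: B1–B2, B2–B3, B1–B4, B2–B5
The largest bag has 5 vertices, giving width 4; this decomposition certifies tw(G) ≤ 4. On the other hand G contains the 5-clique {1, 2, 3, 7, 8}. A clique must lie in a single bag of any decomposition, so no decomposition can have width below 4. Combining the bounds, tw(G) = 4.

4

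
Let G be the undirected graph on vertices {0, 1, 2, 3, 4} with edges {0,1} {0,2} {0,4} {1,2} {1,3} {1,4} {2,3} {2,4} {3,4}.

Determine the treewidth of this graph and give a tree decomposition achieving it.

Treewidth 3.
Bags: B1 = {0, 1, 2, 4}  B2 = {1, 2, 3, 4}
Tree: B1–B2

Every bag has size at most 4, so the width is 4 − 1 = 3 and tw(G) ≤ 3. For the lower bound, the 4 vertices {0, 1, 2, 4} are pairwise adjacent, and any tree decomposition puts a clique entirely inside one bag — forcing width ≥ 3. Combining the bounds, tw(G) = 3.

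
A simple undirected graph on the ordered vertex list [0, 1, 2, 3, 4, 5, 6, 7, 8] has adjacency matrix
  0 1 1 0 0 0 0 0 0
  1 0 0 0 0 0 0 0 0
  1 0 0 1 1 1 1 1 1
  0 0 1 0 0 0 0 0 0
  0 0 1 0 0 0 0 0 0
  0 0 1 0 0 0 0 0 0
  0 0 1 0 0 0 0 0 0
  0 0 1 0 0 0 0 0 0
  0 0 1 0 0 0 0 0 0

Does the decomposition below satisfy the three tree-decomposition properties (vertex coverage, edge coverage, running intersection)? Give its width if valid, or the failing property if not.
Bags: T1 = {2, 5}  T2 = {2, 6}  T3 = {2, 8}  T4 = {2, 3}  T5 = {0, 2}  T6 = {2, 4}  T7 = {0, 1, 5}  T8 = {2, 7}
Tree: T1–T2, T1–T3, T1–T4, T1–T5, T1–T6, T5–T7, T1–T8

No — bags containing vertex 5 are not connected in the tree.

A tree decomposition must satisfy three properties: every vertex lies in some bag; for every edge, both endpoints lie together in some bag; and for every vertex, the bags containing it form a connected subtree. Here bags containing vertex 5 are not connected in the tree, so the decomposition is invalid.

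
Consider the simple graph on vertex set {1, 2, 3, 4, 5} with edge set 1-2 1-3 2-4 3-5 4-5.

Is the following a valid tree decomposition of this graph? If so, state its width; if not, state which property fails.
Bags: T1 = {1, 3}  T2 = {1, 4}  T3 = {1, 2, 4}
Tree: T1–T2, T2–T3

No — vertex 5 appears in no bag.

A tree decomposition must satisfy three properties: every vertex lies in some bag; for every edge, both endpoints lie together in some bag; and for every vertex, the bags containing it form a connected subtree. Here vertex 5 appears in no bag, so the decomposition is invalid.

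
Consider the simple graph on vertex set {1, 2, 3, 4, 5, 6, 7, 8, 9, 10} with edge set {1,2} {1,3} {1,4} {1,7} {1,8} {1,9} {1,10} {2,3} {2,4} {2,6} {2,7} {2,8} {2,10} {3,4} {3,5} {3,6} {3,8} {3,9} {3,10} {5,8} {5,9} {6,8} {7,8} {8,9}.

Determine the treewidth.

3

A width-3 tree decomposition is:
Bags: B1 = {1, 3, 8, 9}  B2 = {1, 2, 3, 8}  B3 = {2, 3, 6, 8}  B4 = {1, 2, 7, 8}  B5 = {1, 2, 3, 10}  B6 = {3, 5, 8, 9}  B7 = {1, 2, 3, 4}
Tree: B1–B2, B2–B3, B2–B4, B2–B5, B1–B6, B2–B7
Every bag has size at most 4, so the width is 4 − 1 = 3 and tw(G) ≤ 3. On the other hand G contains the 4-clique {1, 3, 8, 9}. A clique must lie in a single bag of any decomposition, so no decomposition can have width below 3. The upper and lower bounds meet at 3, so that is the treewidth.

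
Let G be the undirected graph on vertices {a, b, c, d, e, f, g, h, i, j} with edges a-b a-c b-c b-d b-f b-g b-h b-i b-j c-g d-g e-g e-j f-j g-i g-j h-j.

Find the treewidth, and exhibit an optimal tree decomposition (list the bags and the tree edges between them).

The largest bag has 3 vertices, giving width 2; this decomposition certifies tw(G) ≤ 2. On the other hand G contains the 3-clique {e, g, j}. A clique must lie in a single bag of any decomposition, so no decomposition can have width below 2. The upper and lower bounds meet at 2, so that is the treewidth.

Treewidth 2.
Bags: B1 = {b, g, j}  B2 = {b, f, j}  B3 = {e, g, j}  B4 = {b, c, g}  B5 = {b, g, i}  B6 = {b, h, j}  B7 = {b, d, g}  B8 = {a, b, c}
Tree: B1–B2, B1–B3, B1–B4, B4–B5, B2–B6, B4–B7, B4–B8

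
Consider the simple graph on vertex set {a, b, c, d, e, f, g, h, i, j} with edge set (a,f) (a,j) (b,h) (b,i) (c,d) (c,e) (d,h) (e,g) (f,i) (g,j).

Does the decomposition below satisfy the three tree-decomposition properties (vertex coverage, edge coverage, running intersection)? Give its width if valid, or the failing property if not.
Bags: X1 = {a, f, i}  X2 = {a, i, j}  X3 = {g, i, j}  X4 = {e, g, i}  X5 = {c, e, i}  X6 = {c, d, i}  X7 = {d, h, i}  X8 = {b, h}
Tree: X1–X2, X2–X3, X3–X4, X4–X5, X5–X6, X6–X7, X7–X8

A tree decomposition must satisfy three properties: every vertex lies in some bag; for every edge, both endpoints lie together in some bag; and for every vertex, the bags containing it form a connected subtree. Here edge (i,b) lies in no bag, so the decomposition is invalid.

No — edge (i,b) lies in no bag.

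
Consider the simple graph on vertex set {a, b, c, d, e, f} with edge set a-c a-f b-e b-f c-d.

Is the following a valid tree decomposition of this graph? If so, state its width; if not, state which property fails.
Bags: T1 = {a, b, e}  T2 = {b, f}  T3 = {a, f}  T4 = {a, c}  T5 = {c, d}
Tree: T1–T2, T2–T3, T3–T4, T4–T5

A tree decomposition must satisfy three properties: every vertex lies in some bag; for every edge, both endpoints lie together in some bag; and for every vertex, the bags containing it form a connected subtree. Here bags containing vertex a are not connected in the tree, so the decomposition is invalid.

No — bags containing vertex a are not connected in the tree.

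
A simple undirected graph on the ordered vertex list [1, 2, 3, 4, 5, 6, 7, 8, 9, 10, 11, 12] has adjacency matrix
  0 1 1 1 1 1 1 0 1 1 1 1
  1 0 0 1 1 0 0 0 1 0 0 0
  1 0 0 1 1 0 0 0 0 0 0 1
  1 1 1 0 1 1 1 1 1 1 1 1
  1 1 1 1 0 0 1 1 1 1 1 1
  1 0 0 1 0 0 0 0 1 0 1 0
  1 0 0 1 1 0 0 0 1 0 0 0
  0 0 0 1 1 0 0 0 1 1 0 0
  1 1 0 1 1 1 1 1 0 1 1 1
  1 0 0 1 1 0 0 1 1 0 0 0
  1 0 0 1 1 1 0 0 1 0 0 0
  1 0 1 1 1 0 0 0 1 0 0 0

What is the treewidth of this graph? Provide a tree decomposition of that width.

Each bag holds 5 vertices, so the decomposition has width 4, which upper-bounds the treewidth. On the other hand G contains the 5-clique {4, 5, 8, 9, 10}. A clique must lie in a single bag of any decomposition, so no decomposition can have width below 4. Hence tw(G) = 4 exactly.

Treewidth 4.
One optimal decomposition is:
Bags: B1 = {1, 4, 5, 9, 10}  B2 = {1, 2, 4, 5, 9}  B3 = {1, 4, 5, 9, 11}  B4 = {4, 5, 8, 9, 10}  B5 = {1, 4, 5, 9, 12}  B6 = {1, 4, 5, 7, 9}  B7 = {1, 3, 4, 5, 12}  B8 = {1, 4, 6, 9, 11}
Tree: B1–B2, B1–B3, B1–B4, B2–B5, B2–B6, B5–B7, B3–B8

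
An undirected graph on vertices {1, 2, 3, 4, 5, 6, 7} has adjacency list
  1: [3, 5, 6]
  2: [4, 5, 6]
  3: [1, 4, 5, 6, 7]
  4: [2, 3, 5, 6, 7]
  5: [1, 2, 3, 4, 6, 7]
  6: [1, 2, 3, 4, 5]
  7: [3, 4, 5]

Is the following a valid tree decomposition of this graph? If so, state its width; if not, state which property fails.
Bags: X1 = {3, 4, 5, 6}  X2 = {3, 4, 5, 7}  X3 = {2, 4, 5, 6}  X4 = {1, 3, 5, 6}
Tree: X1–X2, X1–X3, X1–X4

Yes; width 3.

Vertex coverage: the bags together contain {1, 2, 3, 4, 5, 6, 7}, the full vertex set. Edge coverage: each edge of G has both endpoints in at least one bag. Running intersection: for every vertex, the bags containing it form a connected subtree. All three properties hold, so this is a valid tree decomposition of width max|bag| − 1 = 3, and hence tw(G) ≤ 3.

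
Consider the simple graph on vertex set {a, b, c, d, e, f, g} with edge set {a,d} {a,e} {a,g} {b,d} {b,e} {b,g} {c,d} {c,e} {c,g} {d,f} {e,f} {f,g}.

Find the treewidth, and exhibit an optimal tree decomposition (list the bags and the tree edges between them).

Treewidth 3.
Bags: B1 = {a, d, e, g}  B2 = {d, e, f, g}  B3 = {b, d, e, g}  B4 = {c, d, e, g}
Tree: B1–B2, B2–B3, B3–B4

Every bag has size at most 4, so the width is 4 − 1 = 3 and tw(G) ≤ 3. For the lower bound: the 4 vertex sets {a,e}, {d,f}, {g}, {b} are disjoint, each induces a connected subgraph, and every pair is joined by at least one edge of G. Contracting each set to a single vertex therefore yields K_{4} as a minor, and since treewidth is minor-monotone, tw(G) ≥ tw(K_{4}) = 3. Combining the bounds, tw(G) = 3.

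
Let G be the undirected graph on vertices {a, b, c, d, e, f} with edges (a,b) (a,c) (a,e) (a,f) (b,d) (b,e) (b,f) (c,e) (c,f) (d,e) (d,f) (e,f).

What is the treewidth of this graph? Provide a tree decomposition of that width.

Treewidth 3.
Bags: B1 = {a, b, e, f}  B2 = {b, d, e, f}  B3 = {a, c, e, f}
Tree: B1–B2, B1–B3

Each bag holds 4 vertices, so the decomposition has width 3, which upper-bounds the treewidth. Conversely, {b, d, e, f} is a clique of size 4, and the vertices of any clique must share a bag in every tree decomposition; so some bag has ≥ 4 vertices and tw(G) ≥ 3. Combining the bounds, tw(G) = 3.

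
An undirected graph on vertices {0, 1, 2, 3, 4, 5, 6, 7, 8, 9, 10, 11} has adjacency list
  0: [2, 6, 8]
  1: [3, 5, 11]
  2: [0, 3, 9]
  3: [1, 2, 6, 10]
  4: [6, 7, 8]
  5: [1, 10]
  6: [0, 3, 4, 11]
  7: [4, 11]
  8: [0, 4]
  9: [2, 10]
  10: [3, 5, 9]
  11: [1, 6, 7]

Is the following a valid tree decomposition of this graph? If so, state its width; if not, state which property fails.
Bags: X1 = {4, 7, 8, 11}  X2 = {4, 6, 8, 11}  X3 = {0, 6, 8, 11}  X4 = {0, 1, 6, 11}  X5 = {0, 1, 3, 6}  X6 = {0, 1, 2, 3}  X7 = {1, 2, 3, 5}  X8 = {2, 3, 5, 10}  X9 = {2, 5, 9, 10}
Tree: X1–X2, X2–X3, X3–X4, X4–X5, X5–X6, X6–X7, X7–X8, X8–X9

Vertex coverage: the bags together contain {0, 1, 2, 3, 4, 5, 6, 7, 8, 9, 10, 11}, the full vertex set. Edge coverage: each edge of G has both endpoints in at least one bag. Running intersection: for every vertex, the bags containing it form a connected subtree. All three properties hold, so this is a valid tree decomposition of width max|bag| − 1 = 3, and hence tw(G) ≤ 3.

Yes; width 3.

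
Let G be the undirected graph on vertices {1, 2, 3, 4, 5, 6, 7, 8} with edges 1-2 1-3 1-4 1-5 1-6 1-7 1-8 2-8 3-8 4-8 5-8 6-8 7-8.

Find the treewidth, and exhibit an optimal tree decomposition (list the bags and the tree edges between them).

The largest bag has 3 vertices, giving width 2; this decomposition certifies tw(G) ≤ 2. For the lower bound, the 3 vertices {1, 2, 8} are pairwise adjacent, and any tree decomposition puts a clique entirely inside one bag — forcing width ≥ 2. The upper and lower bounds meet at 2, so that is the treewidth.

Treewidth 2.
Bags: B1 = {1, 5, 8}  B2 = {1, 3, 8}  B3 = {1, 7, 8}  B4 = {1, 2, 8}  B5 = {1, 6, 8}  B6 = {1, 4, 8}
Tree: B1–B2, B2–B3, B2–B4, B2–B5, B5–B6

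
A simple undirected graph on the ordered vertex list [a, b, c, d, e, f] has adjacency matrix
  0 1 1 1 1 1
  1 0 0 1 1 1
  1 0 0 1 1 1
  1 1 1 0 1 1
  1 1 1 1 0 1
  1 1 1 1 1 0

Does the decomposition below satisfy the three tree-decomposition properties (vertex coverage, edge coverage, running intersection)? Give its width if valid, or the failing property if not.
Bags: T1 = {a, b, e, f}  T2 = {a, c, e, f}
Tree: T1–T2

A tree decomposition must satisfy three properties: every vertex lies in some bag; for every edge, both endpoints lie together in some bag; and for every vertex, the bags containing it form a connected subtree. Here vertex d appears in no bag, so the decomposition is invalid.

No — vertex d appears in no bag.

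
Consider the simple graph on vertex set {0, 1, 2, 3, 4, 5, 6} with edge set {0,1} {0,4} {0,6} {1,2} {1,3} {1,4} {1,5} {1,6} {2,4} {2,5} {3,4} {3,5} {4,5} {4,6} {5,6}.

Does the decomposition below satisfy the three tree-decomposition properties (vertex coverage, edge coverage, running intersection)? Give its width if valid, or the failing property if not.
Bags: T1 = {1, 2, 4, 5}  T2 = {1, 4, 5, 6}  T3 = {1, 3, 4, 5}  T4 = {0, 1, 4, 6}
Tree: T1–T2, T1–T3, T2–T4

Every vertex of G appears in some bag (union = {0, 1, 2, 3, 4, 5, 6}); every edge is covered by a bag; and for each vertex v the set of bags containing v is connected in the bag tree. The decomposition is therefore valid. The largest bag has 4 vertices, so the width is 3.

Yes; width 3.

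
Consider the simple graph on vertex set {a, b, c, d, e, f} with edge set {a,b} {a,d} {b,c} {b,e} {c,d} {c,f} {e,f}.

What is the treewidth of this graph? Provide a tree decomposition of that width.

Treewidth 2.
One such decomposition:
Bags: B1 = {b, e, f}  B2 = {b, c, f}  B3 = {a, b, c}  B4 = {a, c, d}
Tree: B1–B2, B2–B3, B3–B4

The largest bag has 3 vertices, giving width 2; this decomposition certifies tw(G) ≤ 2. Since e–f–c–b–e is a cycle in G, G is not acyclic. Forests are exactly the graphs of treewidth ≤ 1, so tw(G) ≥ 2. The upper and lower bounds meet at 2, so that is the treewidth.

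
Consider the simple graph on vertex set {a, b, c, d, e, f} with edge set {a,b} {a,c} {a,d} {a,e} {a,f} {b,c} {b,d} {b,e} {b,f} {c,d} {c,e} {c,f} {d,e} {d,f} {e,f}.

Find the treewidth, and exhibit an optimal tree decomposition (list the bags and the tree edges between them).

Treewidth 5.
Bags: B1 = {a, b, c, d, e, f}
Tree: (single bag)

A single bag containing all 6 vertices is trivially a valid decomposition of width 5. On the other hand G contains the 6-clique {a, b, c, d, e, f}. A clique must lie in a single bag of any decomposition, so no decomposition can have width below 5. Combining the bounds, tw(G) = 5.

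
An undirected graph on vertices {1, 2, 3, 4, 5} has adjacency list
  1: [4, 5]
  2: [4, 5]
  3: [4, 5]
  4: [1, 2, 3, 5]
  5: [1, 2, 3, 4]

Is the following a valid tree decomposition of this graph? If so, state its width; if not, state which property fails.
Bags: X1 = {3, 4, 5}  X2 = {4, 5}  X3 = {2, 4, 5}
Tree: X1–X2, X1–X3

A tree decomposition must satisfy three properties: every vertex lies in some bag; for every edge, both endpoints lie together in some bag; and for every vertex, the bags containing it form a connected subtree. Here vertex 1 appears in no bag, so the decomposition is invalid.

No — vertex 1 appears in no bag.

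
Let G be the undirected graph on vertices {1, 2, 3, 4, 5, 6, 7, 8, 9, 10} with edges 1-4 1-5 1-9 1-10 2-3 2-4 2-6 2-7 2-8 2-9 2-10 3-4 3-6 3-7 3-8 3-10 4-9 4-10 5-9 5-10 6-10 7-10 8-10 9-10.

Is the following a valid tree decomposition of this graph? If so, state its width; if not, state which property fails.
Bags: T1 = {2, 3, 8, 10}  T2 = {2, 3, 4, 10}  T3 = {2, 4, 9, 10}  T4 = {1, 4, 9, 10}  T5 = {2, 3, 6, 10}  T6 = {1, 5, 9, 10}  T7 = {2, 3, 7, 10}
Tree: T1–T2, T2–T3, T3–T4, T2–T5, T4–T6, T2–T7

Yes; width 3.

Checking the three conditions: (i) the bags cover all of {1, 2, 3, 4, 5, 6, 7, 8, 9, 10}; (ii) for each edge, some bag contains both endpoints; (iii) the bags containing any fixed vertex form a subtree. All hold, so the decomposition is valid with width 4 − 1 = 3.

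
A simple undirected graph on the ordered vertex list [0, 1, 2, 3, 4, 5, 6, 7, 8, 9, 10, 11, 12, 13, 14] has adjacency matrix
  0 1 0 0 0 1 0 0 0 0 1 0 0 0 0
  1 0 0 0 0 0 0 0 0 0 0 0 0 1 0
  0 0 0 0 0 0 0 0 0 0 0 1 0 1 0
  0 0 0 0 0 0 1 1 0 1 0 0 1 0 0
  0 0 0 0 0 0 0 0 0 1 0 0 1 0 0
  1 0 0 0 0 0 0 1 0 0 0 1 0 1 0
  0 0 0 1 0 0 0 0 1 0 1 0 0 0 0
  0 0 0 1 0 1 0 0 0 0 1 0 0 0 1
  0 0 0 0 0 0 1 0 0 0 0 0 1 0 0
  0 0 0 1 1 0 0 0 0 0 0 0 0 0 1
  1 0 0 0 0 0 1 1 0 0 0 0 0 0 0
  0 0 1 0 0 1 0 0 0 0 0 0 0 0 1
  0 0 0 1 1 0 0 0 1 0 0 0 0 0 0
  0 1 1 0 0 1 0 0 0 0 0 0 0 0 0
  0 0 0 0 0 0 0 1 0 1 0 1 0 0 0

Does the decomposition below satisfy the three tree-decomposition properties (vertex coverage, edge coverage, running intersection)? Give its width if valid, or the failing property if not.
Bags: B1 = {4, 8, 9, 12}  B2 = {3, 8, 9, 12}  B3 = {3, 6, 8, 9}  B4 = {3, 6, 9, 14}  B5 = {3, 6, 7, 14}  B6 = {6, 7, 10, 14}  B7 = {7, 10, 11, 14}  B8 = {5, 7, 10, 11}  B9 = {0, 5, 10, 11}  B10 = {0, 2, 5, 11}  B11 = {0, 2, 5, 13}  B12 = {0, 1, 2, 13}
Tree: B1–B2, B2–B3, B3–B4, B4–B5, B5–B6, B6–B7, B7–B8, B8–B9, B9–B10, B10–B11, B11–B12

Vertex coverage: the bags together contain {0, 1, 2, 3, 4, 5, 6, 7, 8, 9, 10, 11, 12, 13, 14}, the full vertex set. Edge coverage: each edge of G has both endpoints in at least one bag. Running intersection: for every vertex, the bags containing it form a connected subtree. All three properties hold, so this is a valid tree decomposition of width max|bag| − 1 = 3, and hence tw(G) ≤ 3.

Yes; width 3.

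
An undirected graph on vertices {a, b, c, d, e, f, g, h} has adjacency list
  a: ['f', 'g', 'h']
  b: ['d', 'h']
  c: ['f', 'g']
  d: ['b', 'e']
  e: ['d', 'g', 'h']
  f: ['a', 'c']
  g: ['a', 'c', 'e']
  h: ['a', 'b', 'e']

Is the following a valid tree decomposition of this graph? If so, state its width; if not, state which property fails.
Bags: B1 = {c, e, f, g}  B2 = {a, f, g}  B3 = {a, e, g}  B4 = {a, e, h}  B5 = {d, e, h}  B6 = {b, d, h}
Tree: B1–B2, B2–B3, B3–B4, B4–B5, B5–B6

A tree decomposition must satisfy three properties: every vertex lies in some bag; for every edge, both endpoints lie together in some bag; and for every vertex, the bags containing it form a connected subtree. Here bags containing vertex e are not connected in the tree, so the decomposition is invalid.

No — bags containing vertex e are not connected in the tree.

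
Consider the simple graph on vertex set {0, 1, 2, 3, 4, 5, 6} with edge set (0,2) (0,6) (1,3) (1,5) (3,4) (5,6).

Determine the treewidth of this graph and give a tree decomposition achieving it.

Every bag has size at most 2, so the width is 2 − 1 = 1 and tw(G) ≤ 1. Since G has at least one edge (e.g. 4–3), it is not an edgeless graph, so tw(G) ≥ 1. Therefore the treewidth is 1.

Treewidth 1.
One optimal decomposition is:
Bags: B1 = {3, 4}  B2 = {1, 3}  B3 = {1, 5}  B4 = {5, 6}  B5 = {0, 6}  B6 = {0, 2}
Tree: B1–B2, B2–B3, B3–B4, B4–B5, B5–B6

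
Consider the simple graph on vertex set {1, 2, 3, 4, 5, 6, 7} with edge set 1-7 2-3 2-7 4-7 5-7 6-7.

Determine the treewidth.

1

A width-1 tree decomposition is:
Bags: B1 = {1, 7}  B2 = {4, 7}  B3 = {2, 7}  B4 = {6, 7}  B5 = {2, 3}  B6 = {5, 7}
Tree: B1–B2, B1–B3, B1–B4, B3–B5, B2–B6
Every bag has size at most 2, so the width is 2 − 1 = 1 and tw(G) ≤ 1. Any graph with an edge has treewidth ≥ 1, and G has the edge 1–7. Combining the bounds, tw(G) = 1.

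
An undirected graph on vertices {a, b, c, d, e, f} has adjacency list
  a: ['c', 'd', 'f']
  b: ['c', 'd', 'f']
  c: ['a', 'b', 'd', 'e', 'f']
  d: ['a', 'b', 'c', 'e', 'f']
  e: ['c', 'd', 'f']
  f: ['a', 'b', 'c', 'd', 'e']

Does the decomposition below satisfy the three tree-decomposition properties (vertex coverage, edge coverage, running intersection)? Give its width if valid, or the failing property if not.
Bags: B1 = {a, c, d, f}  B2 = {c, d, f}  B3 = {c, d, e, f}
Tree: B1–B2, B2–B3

A tree decomposition must satisfy three properties: every vertex lies in some bag; for every edge, both endpoints lie together in some bag; and for every vertex, the bags containing it form a connected subtree. Here vertex b appears in no bag, so the decomposition is invalid.

No — vertex b appears in no bag.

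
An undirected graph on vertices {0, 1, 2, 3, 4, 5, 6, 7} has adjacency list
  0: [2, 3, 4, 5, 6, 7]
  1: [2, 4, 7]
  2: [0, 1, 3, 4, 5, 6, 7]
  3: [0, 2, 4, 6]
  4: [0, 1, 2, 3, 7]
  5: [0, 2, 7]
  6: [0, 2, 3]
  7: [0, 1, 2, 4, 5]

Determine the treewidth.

3

A width-3 tree decomposition is:
Bags: B1 = {0, 2, 5, 7}  B2 = {0, 2, 4, 7}  B3 = {0, 2, 3, 4}  B4 = {0, 2, 3, 6}  B5 = {1, 2, 4, 7}
Tree: B1–B2, B2–B3, B3–B4, B2–B5
The largest bag has 4 vertices, giving width 3; this decomposition certifies tw(G) ≤ 3. On the other hand G contains the 4-clique {0, 2, 3, 4}. A clique must lie in a single bag of any decomposition, so no decomposition can have width below 3. Combining the bounds, tw(G) = 3.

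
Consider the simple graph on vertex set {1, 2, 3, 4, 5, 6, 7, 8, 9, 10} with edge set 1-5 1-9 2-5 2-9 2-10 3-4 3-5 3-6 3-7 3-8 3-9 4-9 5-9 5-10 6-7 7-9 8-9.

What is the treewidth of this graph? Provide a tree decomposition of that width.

The largest bag has 3 vertices, giving width 2; this decomposition certifies tw(G) ≤ 2. For the lower bound, the 3 vertices {1, 5, 9} are pairwise adjacent, and any tree decomposition puts a clique entirely inside one bag — forcing width ≥ 2. Therefore the treewidth is 2.

Treewidth 2.
One such decomposition:
Bags: B1 = {3, 7, 9}  B2 = {3, 5, 9}  B3 = {3, 6, 7}  B4 = {2, 5, 9}  B5 = {3, 4, 9}  B6 = {1, 5, 9}  B7 = {3, 8, 9}  B8 = {2, 5, 10}
Tree: B1–B2, B1–B3, B2–B4, B1–B5, B2–B6, B1–B7, B4–B8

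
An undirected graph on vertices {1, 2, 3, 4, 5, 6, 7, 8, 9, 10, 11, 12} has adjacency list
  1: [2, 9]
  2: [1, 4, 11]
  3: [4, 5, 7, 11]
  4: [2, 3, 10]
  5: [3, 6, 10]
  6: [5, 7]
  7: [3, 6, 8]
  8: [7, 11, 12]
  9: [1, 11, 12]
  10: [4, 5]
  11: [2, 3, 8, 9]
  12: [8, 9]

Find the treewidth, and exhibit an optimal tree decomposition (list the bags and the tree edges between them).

Treewidth 3.
One optimal decomposition is:
Bags: B1 = {4, 5, 6, 10}  B2 = {3, 4, 5, 6}  B3 = {3, 4, 6, 7}  B4 = {2, 3, 4, 7}  B5 = {2, 3, 7, 11}  B6 = {2, 7, 8, 11}  B7 = {1, 2, 8, 11}  B8 = {1, 8, 9, 11}  B9 = {1, 8, 9, 12}
Tree: B1–B2, B2–B3, B3–B4, B4–B5, B5–B6, B6–B7, B7–B8, B8–B9

Every bag has size at most 4, so the width is 4 − 1 = 3 and tw(G) ≤ 3. For the lower bound: the 4 vertex sets {5,6,10}, {4}, {3}, {2,7,8,11} are disjoint, each induces a connected subgraph, and every pair is joined by at least one edge of G. Contracting each set to a single vertex therefore yields K_{4} as a minor, and since treewidth is minor-monotone, tw(G) ≥ tw(K_{4}) = 3. Therefore the treewidth is 3.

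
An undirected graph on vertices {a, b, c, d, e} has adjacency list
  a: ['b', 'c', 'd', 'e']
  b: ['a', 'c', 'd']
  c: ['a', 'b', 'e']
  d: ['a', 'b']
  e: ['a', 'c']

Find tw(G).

2

A width-2 tree decomposition is:
Bags: B1 = {a, b, d}  B2 = {a, b, c}  B3 = {a, c, e}
Tree: B1–B2, B2–B3
Each bag holds 3 vertices, so the decomposition has width 2, which upper-bounds the treewidth. On the other hand G contains the 3-clique {a, b, d}. A clique must lie in a single bag of any decomposition, so no decomposition can have width below 2. Combining the bounds, tw(G) = 2.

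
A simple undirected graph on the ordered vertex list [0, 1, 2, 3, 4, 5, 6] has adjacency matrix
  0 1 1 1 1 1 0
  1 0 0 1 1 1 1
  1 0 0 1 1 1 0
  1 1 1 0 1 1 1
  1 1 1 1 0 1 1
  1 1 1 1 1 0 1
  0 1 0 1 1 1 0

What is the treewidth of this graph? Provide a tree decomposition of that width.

The largest bag has 5 vertices, giving width 4; this decomposition certifies tw(G) ≤ 4. Conversely, {0, 1, 3, 4, 5} is a clique of size 5, and the vertices of any clique must share a bag in every tree decomposition; so some bag has ≥ 5 vertices and tw(G) ≥ 4. The upper and lower bounds meet at 4, so that is the treewidth.

Treewidth 4.
One such decomposition:
Bags: B1 = {0, 1, 3, 4, 5}  B2 = {1, 3, 4, 5, 6}  B3 = {0, 2, 3, 4, 5}
Tree: B1–B2, B1–B3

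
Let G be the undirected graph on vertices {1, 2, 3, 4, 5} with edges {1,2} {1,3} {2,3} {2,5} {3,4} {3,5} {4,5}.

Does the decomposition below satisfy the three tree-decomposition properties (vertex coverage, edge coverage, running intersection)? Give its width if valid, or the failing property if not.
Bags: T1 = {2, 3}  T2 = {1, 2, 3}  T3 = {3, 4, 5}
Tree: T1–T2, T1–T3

No — edge (5,2) lies in no bag.

A tree decomposition must satisfy three properties: every vertex lies in some bag; for every edge, both endpoints lie together in some bag; and for every vertex, the bags containing it form a connected subtree. Here edge (5,2) lies in no bag, so the decomposition is invalid.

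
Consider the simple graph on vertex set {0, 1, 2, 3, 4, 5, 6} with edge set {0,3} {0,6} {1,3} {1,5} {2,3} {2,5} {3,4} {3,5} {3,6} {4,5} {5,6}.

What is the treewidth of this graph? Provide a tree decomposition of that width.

Each bag holds 3 vertices, so the decomposition has width 2, which upper-bounds the treewidth. Conversely, {0, 3, 6} is a clique of size 3, and the vertices of any clique must share a bag in every tree decomposition; so some bag has ≥ 3 vertices and tw(G) ≥ 2. Combining the bounds, tw(G) = 2.

Treewidth 2.
One such decomposition:
Bags: B1 = {3, 5, 6}  B2 = {1, 3, 5}  B3 = {0, 3, 6}  B4 = {3, 4, 5}  B5 = {2, 3, 5}
Tree: B1–B2, B1–B3, B1–B4, B2–B5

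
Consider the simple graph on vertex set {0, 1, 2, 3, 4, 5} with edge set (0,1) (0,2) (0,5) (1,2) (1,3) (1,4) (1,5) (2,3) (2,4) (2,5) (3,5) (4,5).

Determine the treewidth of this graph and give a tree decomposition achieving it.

Each bag holds 4 vertices, so the decomposition has width 3, which upper-bounds the treewidth. On the other hand G contains the 4-clique {0, 1, 2, 5}. A clique must lie in a single bag of any decomposition, so no decomposition can have width below 3. Combining the bounds, tw(G) = 3.

Treewidth 3.
One optimal decomposition is:
Bags: B1 = {1, 2, 4, 5}  B2 = {0, 1, 2, 5}  B3 = {1, 2, 3, 5}
Tree: B1–B2, B2–B3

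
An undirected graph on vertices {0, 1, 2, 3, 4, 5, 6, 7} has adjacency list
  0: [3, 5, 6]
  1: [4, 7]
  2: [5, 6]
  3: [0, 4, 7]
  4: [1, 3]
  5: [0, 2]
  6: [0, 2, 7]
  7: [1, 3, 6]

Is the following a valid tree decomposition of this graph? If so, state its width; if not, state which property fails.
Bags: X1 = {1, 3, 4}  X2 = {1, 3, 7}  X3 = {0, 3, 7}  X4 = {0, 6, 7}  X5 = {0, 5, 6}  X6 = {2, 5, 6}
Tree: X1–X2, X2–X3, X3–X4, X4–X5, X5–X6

Checking the three conditions: (i) the bags cover all of {0, 1, 2, 3, 4, 5, 6, 7}; (ii) for each edge, some bag contains both endpoints; (iii) the bags containing any fixed vertex form a subtree. All hold, so the decomposition is valid with width 3 − 1 = 2.

Yes; width 2.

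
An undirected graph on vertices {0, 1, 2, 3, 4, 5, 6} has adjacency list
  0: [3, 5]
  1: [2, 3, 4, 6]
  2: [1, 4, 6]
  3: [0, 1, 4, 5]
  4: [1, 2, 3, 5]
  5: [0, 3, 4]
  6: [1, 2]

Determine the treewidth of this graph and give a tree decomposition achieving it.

Treewidth 2.
One optimal decomposition is:
Bags: B1 = {1, 2, 4}  B2 = {1, 3, 4}  B3 = {3, 4, 5}  B4 = {0, 3, 5}  B5 = {1, 2, 6}
Tree: B1–B2, B2–B3, B3–B4, B1–B5

The largest bag has 3 vertices, giving width 2; this decomposition certifies tw(G) ≤ 2. On the other hand G contains the 3-clique {0, 3, 5}. A clique must lie in a single bag of any decomposition, so no decomposition can have width below 2. The upper and lower bounds meet at 2, so that is the treewidth.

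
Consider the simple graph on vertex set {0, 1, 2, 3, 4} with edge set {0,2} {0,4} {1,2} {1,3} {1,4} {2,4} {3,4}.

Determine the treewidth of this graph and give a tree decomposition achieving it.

The largest bag has 3 vertices, giving width 2; this decomposition certifies tw(G) ≤ 2. Conversely, {0, 2, 4} is a clique of size 3, and the vertices of any clique must share a bag in every tree decomposition; so some bag has ≥ 3 vertices and tw(G) ≥ 2. Therefore the treewidth is 2.

Treewidth 2.
Bags: B1 = {0, 2, 4}  B2 = {1, 2, 4}  B3 = {1, 3, 4}
Tree: B1–B2, B2–B3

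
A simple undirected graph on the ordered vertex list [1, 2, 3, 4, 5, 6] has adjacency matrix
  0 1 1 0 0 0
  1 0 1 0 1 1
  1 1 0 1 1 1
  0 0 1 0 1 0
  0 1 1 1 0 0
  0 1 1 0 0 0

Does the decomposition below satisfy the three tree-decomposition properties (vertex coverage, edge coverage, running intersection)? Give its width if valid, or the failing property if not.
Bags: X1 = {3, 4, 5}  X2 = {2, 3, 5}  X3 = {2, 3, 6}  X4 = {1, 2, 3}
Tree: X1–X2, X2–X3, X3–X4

Yes; width 2.

Every vertex of G appears in some bag (union = {1, 2, 3, 4, 5, 6}); every edge is covered by a bag; and for each vertex v the set of bags containing v is connected in the bag tree. The decomposition is therefore valid. The largest bag has 3 vertices, so the width is 2.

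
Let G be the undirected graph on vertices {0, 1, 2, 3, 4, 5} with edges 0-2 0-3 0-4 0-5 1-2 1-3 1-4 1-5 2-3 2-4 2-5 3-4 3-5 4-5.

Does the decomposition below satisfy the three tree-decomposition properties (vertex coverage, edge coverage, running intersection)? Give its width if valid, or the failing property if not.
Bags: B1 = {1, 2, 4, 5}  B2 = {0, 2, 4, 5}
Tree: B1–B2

No — vertex 3 appears in no bag.

A tree decomposition must satisfy three properties: every vertex lies in some bag; for every edge, both endpoints lie together in some bag; and for every vertex, the bags containing it form a connected subtree. Here vertex 3 appears in no bag, so the decomposition is invalid.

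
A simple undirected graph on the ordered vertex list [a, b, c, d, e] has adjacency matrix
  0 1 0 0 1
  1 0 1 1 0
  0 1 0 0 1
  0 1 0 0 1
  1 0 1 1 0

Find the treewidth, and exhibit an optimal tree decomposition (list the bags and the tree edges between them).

Treewidth 2.
One optimal decomposition is:
Bags: B1 = {b, d, e}  B2 = {b, c, e}  B3 = {a, b, e}
Tree: B1–B2, B2–B3

Each bag holds 3 vertices, so the decomposition has width 2, which upper-bounds the treewidth. For the lower bound, G contains the cycle d–b–c–e–d, so G is not a forest; only forests have treewidth ≤ 1, hence tw(G) ≥ 2. Hence tw(G) = 2 exactly.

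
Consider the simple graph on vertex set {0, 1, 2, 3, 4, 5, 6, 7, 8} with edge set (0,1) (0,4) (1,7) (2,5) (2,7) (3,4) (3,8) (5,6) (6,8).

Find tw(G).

2

A width-2 tree decomposition is:
Bags: B1 = {0, 1, 4}  B2 = {1, 4, 7}  B3 = {2, 4, 7}  B4 = {2, 4, 5}  B5 = {4, 5, 6}  B6 = {4, 6, 8}  B7 = {3, 4, 8}
Tree: B1–B2, B2–B3, B3–B4, B4–B5, B5–B6, B6–B7
The largest bag has 3 vertices, giving width 2; this decomposition certifies tw(G) ≤ 2. For the lower bound, G contains the cycle 4–0–1–7–2–5–6–8–3–4, so G is not a forest; only forests have treewidth ≤ 1, hence tw(G) ≥ 2. The upper and lower bounds meet at 2, so that is the treewidth.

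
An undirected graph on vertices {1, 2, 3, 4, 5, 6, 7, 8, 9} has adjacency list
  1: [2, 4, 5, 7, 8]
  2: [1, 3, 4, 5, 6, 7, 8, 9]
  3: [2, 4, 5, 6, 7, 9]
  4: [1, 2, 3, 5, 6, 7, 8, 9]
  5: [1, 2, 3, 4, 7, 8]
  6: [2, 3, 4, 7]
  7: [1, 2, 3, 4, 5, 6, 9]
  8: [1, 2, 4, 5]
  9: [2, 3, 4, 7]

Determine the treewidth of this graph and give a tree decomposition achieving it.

Treewidth 4.
One optimal decomposition is:
Bags: B1 = {1, 2, 4, 5, 7}  B2 = {2, 3, 4, 5, 7}  B3 = {2, 3, 4, 7, 9}  B4 = {2, 3, 4, 6, 7}  B5 = {1, 2, 4, 5, 8}
Tree: B1–B2, B2–B3, B3–B4, B1–B5

The largest bag has 5 vertices, giving width 4; this decomposition certifies tw(G) ≤ 4. On the other hand G contains the 5-clique {1, 2, 4, 5, 8}. A clique must lie in a single bag of any decomposition, so no decomposition can have width below 4. The upper and lower bounds meet at 4, so that is the treewidth.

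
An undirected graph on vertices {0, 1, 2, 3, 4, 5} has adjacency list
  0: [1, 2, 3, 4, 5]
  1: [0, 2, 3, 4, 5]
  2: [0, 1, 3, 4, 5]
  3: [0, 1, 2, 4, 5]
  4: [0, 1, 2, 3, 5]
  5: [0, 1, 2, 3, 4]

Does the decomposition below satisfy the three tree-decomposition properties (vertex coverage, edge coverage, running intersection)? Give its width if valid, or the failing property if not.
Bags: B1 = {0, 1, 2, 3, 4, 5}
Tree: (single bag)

Yes; width 5.

Vertex coverage: the bags together contain {0, 1, 2, 3, 4, 5}, the full vertex set. Edge coverage: each edge of G has both endpoints in at least one bag. Running intersection: for every vertex, the bags containing it form a connected subtree. All three properties hold, so this is a valid tree decomposition of width max|bag| − 1 = 5, and hence tw(G) ≤ 5.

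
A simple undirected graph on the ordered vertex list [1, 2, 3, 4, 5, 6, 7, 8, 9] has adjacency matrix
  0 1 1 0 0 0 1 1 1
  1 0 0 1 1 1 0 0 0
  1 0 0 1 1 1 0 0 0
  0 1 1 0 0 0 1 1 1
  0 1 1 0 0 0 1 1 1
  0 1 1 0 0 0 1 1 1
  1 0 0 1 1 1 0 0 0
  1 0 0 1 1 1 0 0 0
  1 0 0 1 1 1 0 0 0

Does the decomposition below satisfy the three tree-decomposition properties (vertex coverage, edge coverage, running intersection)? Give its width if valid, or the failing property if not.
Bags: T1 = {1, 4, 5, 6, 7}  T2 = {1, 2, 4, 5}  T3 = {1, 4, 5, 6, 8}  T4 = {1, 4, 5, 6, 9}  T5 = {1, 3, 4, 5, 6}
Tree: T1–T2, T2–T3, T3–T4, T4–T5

A tree decomposition must satisfy three properties: every vertex lies in some bag; for every edge, both endpoints lie together in some bag; and for every vertex, the bags containing it form a connected subtree. Here edge (6,2) lies in no bag, so the decomposition is invalid.

No — edge (6,2) lies in no bag.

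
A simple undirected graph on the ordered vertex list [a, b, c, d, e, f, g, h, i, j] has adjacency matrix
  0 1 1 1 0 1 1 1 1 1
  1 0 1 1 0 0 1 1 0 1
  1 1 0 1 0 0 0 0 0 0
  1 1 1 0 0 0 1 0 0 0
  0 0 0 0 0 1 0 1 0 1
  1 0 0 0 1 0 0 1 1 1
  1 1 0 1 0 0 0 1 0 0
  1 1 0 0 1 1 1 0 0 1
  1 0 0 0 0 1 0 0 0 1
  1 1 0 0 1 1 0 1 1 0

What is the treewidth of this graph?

3

A width-3 tree decomposition is:
Bags: B1 = {a, f, h, j}  B2 = {a, b, h, j}  B3 = {e, f, h, j}  B4 = {a, b, g, h}  B5 = {a, b, d, g}  B6 = {a, f, i, j}  B7 = {a, b, c, d}
Tree: B1–B2, B1–B3, B2–B4, B4–B5, B1–B6, B5–B7
Each bag holds 4 vertices, so the decomposition has width 3, which upper-bounds the treewidth. Conversely, {e, f, h, j} is a clique of size 4, and the vertices of any clique must share a bag in every tree decomposition; so some bag has ≥ 4 vertices and tw(G) ≥ 3. Hence tw(G) = 3 exactly.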